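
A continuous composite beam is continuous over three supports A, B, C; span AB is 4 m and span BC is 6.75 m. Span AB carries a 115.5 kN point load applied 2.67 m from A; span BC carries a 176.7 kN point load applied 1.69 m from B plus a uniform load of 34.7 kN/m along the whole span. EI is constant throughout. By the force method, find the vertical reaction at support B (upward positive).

R_B = 437.7 kN

Insert a hinge at B; M_B is the redundant, and each span becomes simply supported.
End slopes at the hinge B, treating each span as simply supported:
  span AB: point load 115.5 at a = 2.67: Pab(L + a)/(6LEI) = 114/EI
  span BC: point load 176.7 at a = 1.69: Pab(L + b)/(6LEI) = 440.6/EI
  span BC: UDL 34.7: wL³/(24EI) = 444.7/EI
  relative rotation θ_0 = (114 + 885.3)/EI = 999.3/EI
A unit hogging moment at B produces rotation L₁/(3EI) + L₂/(3EI) = 3.583/EI.
Compatibility: M_B·(L₁+L₂)/(3EI) = θ_0, giving M_B = 278.9 kN·m (hogging).
Span AB, ΣM about A with M_B applied at B: R_B^{AB}·4 = 308.4 + 278.9, so R_B^{AB} = 146.8 kN and R_A = 115.5 − 146.8 = -31.31 kN.
Span BC, ΣM about C: R_B^{BC}·6.75 = 1685 + 278.9, so R_B^{BC} = 290.9 kN and R_C = 410.9 − 290.9 = 120 kN.
R_B = 146.8 + 290.9 = 437.7 kN.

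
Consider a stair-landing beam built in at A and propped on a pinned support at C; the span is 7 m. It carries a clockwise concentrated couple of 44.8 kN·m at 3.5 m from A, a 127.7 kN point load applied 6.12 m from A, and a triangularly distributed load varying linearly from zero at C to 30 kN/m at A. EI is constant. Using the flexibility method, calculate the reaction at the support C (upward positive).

Take the reaction at C as the redundant and release it; the primary structure is a cantilever fixed at A.
Free-end deflection of the primary structure under the applied loading (downward +):
  clockwise couple 44.8 at a = 3.5: M₀a(2L − a)/(2EI) = 823.2/EI
  point load 127.7 at a = 6.12: Pa²(3L − a)/(6EI) = 11862/EI
  triangular load, peak 30 at the fixed end: w₀L⁴/(30EI) = 2401/EI
  δ_0 = 15086/EI
Tip deflection under a unit load at C: L³/(3EI) = 114.3/EI.
The prop prevents deflection at C: R_C = δ_0/δ_{CC} = 15086/114.3 = 131.9 kN.

R_C = 131.9 kN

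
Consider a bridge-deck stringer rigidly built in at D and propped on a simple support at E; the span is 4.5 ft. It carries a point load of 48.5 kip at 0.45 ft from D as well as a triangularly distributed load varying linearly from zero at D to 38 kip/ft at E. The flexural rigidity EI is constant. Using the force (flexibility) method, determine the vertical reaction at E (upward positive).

R_E = 47.73 kip

Remove the prop at E; the released (primary) structure is a cantilever built in at D.
Primary-structure tip deflection at E by superposition:
  point load 48.5 at a = 0.45: Pa²(3L − a)/(6EI) = 21.36/EI
  triangular load, peak 38 at the free end: 11w₀L⁴/(120EI) = 1428/EI
  δ_0 = 1450/EI
Tip deflection under a unit load at E: L³/(3EI) = 30.38/EI.
Compatibility at E: δ_0 − R_E·δ_{EE} = 0, so R_E = 1450/30.38 = 47.73 kip.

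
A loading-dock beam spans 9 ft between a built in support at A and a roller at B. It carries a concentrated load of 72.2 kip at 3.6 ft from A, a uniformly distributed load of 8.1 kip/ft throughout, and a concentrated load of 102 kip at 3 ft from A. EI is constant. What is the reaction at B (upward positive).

Take the reaction at B as the redundant and release it; the primary structure is a cantilever fixed at A.
Downward deflection at the released point B due to the loads:
  point load 72.2 at a = 3.6: Pa²(3L − a)/(6EI) = 3649/EI
  UDL 8.1: wL⁴/(8EI) = 6643/EI
  point load 102 at a = 3: Pa²(3L − a)/(6EI) = 3672/EI
  δ_0 = 13964/EI
Tip deflection under a unit load at B: L³/(3EI) = 243/EI.
The prop prevents deflection at B: R_B = δ_0/δ_{BB} = 13964/243 = 57.47 kip.

R_B = 57.47 kip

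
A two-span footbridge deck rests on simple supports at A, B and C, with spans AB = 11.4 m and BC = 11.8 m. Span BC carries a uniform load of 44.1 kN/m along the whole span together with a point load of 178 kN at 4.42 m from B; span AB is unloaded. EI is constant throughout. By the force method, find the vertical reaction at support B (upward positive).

R_B = 473.9 kN

Release continuity at B by inserting a hinge; the redundant is the internal moment M_B. The primary structure is two simply-supported spans AB and BC.
End slopes at the hinge B, treating each span as simply supported:
  span BC: UDL 44.1: wL³/(24EI) = 3019/EI
  span BC: point load 178 at a = 4.42: Pab(L + b)/(6LEI) = 1573/EI
  relative rotation θ_0 = (0 + 4592)/EI = 4592/EI
A unit hogging moment at B produces rotation L₁/(3EI) + L₂/(3EI) = 7.733/EI.
Compatibility: M_B·(L₁+L₂)/(3EI) = θ_0, giving M_B = 593.8 kN·m (hogging).
Span AB, ΣM about A with M_B applied at B: R_B^{AB}·11.4 = 0 + 593.8, so R_B^{AB} = 52.09 kN and R_A = 0 − 52.09 = -52.09 kN.
Span BC, ΣM about C: R_B^{BC}·11.8 = 4384 + 593.8, so R_B^{BC} = 421.8 kN and R_C = 698.4 − 421.8 = 276.5 kN.
R_B = 52.09 + 421.8 = 473.9 kN.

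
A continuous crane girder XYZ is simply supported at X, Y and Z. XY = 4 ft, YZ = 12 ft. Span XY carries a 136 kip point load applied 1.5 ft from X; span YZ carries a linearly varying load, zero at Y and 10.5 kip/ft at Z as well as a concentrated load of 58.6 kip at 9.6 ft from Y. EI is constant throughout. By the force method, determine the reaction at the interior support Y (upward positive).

R_Y = 130 kip

Release continuity at Y by inserting a hinge; the redundant is the internal moment M_Y. The primary structure is two simply-supported spans XY and YZ.
Discontinuity in slope at Y on the released structure — sum the simple-span end rotations:
  span XY: point load 136 at a = 1.5: Pab(L + a)/(6LEI) = 116.9/EI
  span YZ: triangular load, peak 10.5: 7w₀L³/(360EI) = 352.8/EI
  span YZ: point load 58.6 at a = 9.6: Pab(L + b)/(6LEI) = 270/EI
  relative rotation θ_0 = (116.9 + 622.8)/EI = 739.7/EI
A unit hogging moment at Y produces rotation L₁/(3EI) + L₂/(3EI) = 5.333/EI.
Slope continuity at Y: θ_0 = M_Y·5.333/EI, so M_Y = 739.7/5.333 = 138.7 kip·ft (hogging).
Span XY, ΣM about X with M_Y applied at Y: R_Y^{XY}·4 = 204 + 138.7, so R_Y^{XY} = 85.67 kip and R_X = 136 − 85.67 = 50.33 kip.
Span YZ, ΣM about Z: R_Y^{YZ}·12 = 392.6 + 138.7, so R_Y^{YZ} = 44.28 kip and R_Z = 121.6 − 44.28 = 77.32 kip.
R_Y = 85.67 + 44.28 = 130 kip.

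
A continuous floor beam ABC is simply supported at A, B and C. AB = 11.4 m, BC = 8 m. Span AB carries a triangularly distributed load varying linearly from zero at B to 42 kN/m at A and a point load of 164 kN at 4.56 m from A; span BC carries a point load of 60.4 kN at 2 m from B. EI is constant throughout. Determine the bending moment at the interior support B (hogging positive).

M_B = 404.4 kN·m

Take M_B as the redundant. Released structure: two simple spans AB and BC with a hinge at B.
Rotations at B on the released spans (each span's end-slope, ×1/EI):
  span AB: triangular load, peak 42: 7w₀L³/(360EI) = 1210/EI
  span AB: point load 164 at a = 4.56: Pab(L + a)/(6LEI) = 1194/EI
  span BC: point load 60.4 at a = 2: Pab(L + b)/(6LEI) = 211.4/EI
  relative rotation θ_0 = (2403 + 211.4)/EI = 2615/EI
A unit hogging moment at B produces rotation L₁/(3EI) + L₂/(3EI) = 6.467/EI.
Slope continuity at B: θ_0 = M_B·6.467/EI, so M_B = 2615/6.467 = 404.4 kN·m (hogging).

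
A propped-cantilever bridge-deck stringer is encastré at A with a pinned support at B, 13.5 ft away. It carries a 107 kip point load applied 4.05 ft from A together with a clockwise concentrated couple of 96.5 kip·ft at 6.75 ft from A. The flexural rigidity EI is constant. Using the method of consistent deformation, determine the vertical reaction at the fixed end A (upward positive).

R_A = 85.96 kip

Choose R_B as the redundant. The primary structure is the cantilever fixed at A.
Free-end deflection of the primary structure under the applied loading (downward +):
  point load 107 at a = 4.05: Pa²(3L − a)/(6EI) = 10662/EI
  clockwise couple 96.5 at a = 6.75: M₀a(2L − a)/(2EI) = 6595/EI
  δ_0 = 17257/EI
Tip deflection under a unit load at B: L³/(3EI) = 820.1/EI.
The prop prevents deflection at B: R_B = δ_0/δ_{BB} = 17257/820.1 = 21.04 kip.
Vertical equilibrium: R_A = ΣP − R_B = 107 − 21.04 = 85.96 kip.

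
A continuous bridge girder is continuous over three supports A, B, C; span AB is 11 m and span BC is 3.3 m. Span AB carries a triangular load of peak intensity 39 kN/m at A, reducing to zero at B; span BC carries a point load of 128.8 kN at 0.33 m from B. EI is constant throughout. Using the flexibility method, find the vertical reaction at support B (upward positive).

Insert a hinge at B; M_B is the redundant, and each span becomes simply supported.
Discontinuity in slope at B on the released structure — sum the simple-span end rotations:
  span AB: triangular load, peak 39: 7w₀L³/(360EI) = 1009/EI
  span BC: point load 128.8 at a = 0.33: Pab(L + b)/(6LEI) = 39.98/EI
  relative rotation θ_0 = (1009 + 39.98)/EI = 1049/EI
A unit hogging moment at B produces rotation L₁/(3EI) + L₂/(3EI) = 4.767/EI.
Compatibility: M_B·(L₁+L₂)/(3EI) = θ_0, giving M_B = 220.1 kN·m (hogging).
Span AB, ΣM about A with M_B applied at B: R_B^{AB}·11 = 786.5 + 220.1, so R_B^{AB} = 91.51 kN and R_A = 214.5 − 91.51 = 123 kN.
Span BC, ΣM about C: R_B^{BC}·3.3 = 382.5 + 220.1, so R_B^{BC} = 182.6 kN and R_C = 128.8 − 182.6 = -53.83 kN.
R_B = 91.51 + 182.6 = 274.1 kN.

R_B = 274.1 kN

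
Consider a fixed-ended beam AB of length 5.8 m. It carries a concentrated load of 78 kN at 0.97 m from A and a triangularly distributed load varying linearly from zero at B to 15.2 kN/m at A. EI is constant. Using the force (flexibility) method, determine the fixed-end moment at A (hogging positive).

M_A = 78.04 kN·m

Take the two fixed-end moments M_A, M_B as redundants; the released structure is the simple span AB.
On the primary (simply-supported) span, the end slopes from the loading are:
  at A: point load 78 at a = 0.97: Pab(L + b)/(6LEI) = 111.6/EI
  at B: point load 78 at a = 0.97: Pab(L + a)/(6LEI) = 71.09/EI
  at A: triangular load, peak 15.2: w₀L³/(45EI) = 65.9/EI
  at B: triangular load, peak 15.2: 7w₀L³/(360EI) = 57.67/EI
  θ_A0 = 177.5/EI,  θ_B0 = 128.8/EI
Flexibility coefficients: a unit moment at one end gives L/(3EI) there and L/(6EI) at the far end, so f₁₁ = f₂₂ = 1.933/EI and f₁₂ = f₂₁ = 0.9667/EI.
Compatibility — zero rotation at each built-in end:
  1.933 M_A + 0.9667 M_B = 177.5
  0.9667 M_A + 1.933 M_B = 128.8
Solving the pair gives M_A = 78.04 kN·m and M_B = 27.58 kN·m (hogging).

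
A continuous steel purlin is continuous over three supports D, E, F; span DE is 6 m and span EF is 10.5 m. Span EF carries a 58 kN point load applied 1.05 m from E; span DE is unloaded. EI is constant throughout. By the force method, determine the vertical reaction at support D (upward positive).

Release continuity at E by inserting a hinge; the redundant is the internal moment M_E. The primary structure is two simply-supported spans DE and EF.
Rotations at E on the released spans (each span's end-slope, ×1/EI):
  span EF: point load 58 at a = 1.05: Pab(L + b)/(6LEI) = 182.2/EI
  relative rotation θ_0 = (0 + 182.2)/EI = 182.2/EI
A unit hogging moment at E produces rotation L₁/(3EI) + L₂/(3EI) = 5.5/EI.
Compatibility: M_E·(L₁+L₂)/(3EI) = θ_0, giving M_E = 33.14 kN·m (hogging).
Span DE, ΣM about D with M_E applied at E: R_E^{DE}·6 = 0 + 33.14, so R_E^{DE} = 5.523 kN and R_D = 0 − 5.523 = -5.523 kN.

R_D = -5.523 kN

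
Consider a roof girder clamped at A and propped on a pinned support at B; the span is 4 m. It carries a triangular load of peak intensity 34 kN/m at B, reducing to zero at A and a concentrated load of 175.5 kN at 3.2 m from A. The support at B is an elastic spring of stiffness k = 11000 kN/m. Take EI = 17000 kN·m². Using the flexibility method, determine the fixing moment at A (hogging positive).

Release the roller at B. Primary structure: cantilever fixed at A.
Downward deflection at the released point B due to the loads:
  triangular load, peak 34 at the free end: 11w₀L⁴/(120EI) = 797.9/EI
  point load 175.5 at a = 3.2: Pa²(3L − a)/(6EI) = 2636/EI
  δ_0 = 3434/EI
Flexibility coefficient — unit upward force at B: δ_{BB} = L³/(3EI) = 21.33/EI.
With EI = 17000 kN·m²: δ_0 = 0.20198 m and δ_{BB} = 0.001255 m/kN.
Compatibility — the spring shortens by R_B/k under the reaction it provides: δ_0 − R_B·δ_{BB} = R_B/k. With 1/k = 0.000091 m/kN, R_B = δ_0 / (δ_{BB} + 1/k) = 0.20198 / (0.001255 + 0.000091) = 150.1 kN.
Moment equilibrium about A: M_A = Σ(load moments about A) − R_B·L = 742.9 − 150.1×4 = 142.6 kN·m.

M_A = 142.6 kN·m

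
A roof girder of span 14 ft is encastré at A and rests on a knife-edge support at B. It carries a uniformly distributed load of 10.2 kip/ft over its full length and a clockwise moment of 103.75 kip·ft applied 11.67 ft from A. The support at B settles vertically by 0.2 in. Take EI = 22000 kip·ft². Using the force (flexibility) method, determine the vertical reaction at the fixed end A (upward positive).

Remove the prop at B; the released (primary) structure is a cantilever built in at A.
Downward deflection at the released point B due to the loads:
  UDL 10.2: wL⁴/(8EI) = 48980/EI
  clockwise couple 103.75 at a = 11.67: M₀a(2L − a)/(2EI) = 9886/EI
  δ_0 = 58866/EI
Tip deflection under a unit load at B: L³/(3EI) = 914.7/EI.
With EI = 22000 kip·ft²: δ_0 = 2.6757 ft and δ_{BB} = 0.041576 ft/kip.
Compatibility — the beam at B must follow the support down by 0.01667 ft: δ_0 − R_B·δ_{BB} = 0.01667, so R_B = (2.6757 − 0.01667)/0.041576 = 63.96 kip.
Vertical equilibrium: R_A = ΣP − R_B = 142.8 − 63.96 = 78.84 kip.

R_A = 78.84 kip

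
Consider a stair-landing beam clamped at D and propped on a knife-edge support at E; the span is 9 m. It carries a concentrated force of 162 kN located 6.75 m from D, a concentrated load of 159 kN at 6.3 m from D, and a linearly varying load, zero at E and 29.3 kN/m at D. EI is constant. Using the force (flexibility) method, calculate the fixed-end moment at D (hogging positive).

M_D = 524.4 kN·m

Release the roller at E. Primary structure: cantilever fixed at D.
Deflection at E on the released cantilever, summing each load's contribution:
  point load 162 at a = 6.75: Pa²(3L − a)/(6EI) = 24911/EI
  point load 159 at a = 6.3: Pa²(3L − a)/(6EI) = 21772/EI
  triangular load, peak 29.3 at the fixed end: w₀L⁴/(30EI) = 6408/EI
  δ_0 = 53091/EI
Flexibility coefficient — unit upward force at E: δ_{EE} = L³/(3EI) = 243/EI.
The prop prevents deflection at E: R_E = δ_0/δ_{EE} = 53091/243 = 218.5 kN.
Moment equilibrium about D: M_D = Σ(load moments about D) − R_E·L = 2491 − 218.5×9 = 524.4 kN·m.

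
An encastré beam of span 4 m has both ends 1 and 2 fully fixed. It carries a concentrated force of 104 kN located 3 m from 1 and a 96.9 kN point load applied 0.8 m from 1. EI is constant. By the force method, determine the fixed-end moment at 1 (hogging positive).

Take the two fixed-end moments M_1, M_2 as redundants; the released structure is the simple span 12.
On the primary (simply-supported) span, the end slopes from the loading are:
  at 1: point load 104 at a = 3: Pab(L + b)/(6LEI) = 65/EI
  at 2: point load 104 at a = 3: Pab(L + a)/(6LEI) = 91/EI
  at 1: point load 96.9 at a = 0.8: Pab(L + b)/(6LEI) = 74.42/EI
  at 2: point load 96.9 at a = 0.8: Pab(L + a)/(6LEI) = 49.61/EI
  θ_10 = 139.4/EI,  θ_20 = 140.6/EI
Flexibility coefficients: a unit moment at one end gives L/(3EI) there and L/(6EI) at the far end, so f₁₁ = f₂₂ = 1.333/EI and f₁₂ = f₂₁ = 0.6667/EI.
Compatibility — zero rotation at each built-in end:
  1.333 M_1 + 0.6667 M_2 = 139.4
  0.6667 M_1 + 1.333 M_2 = 140.6
Solving the pair gives M_1 = 69.11 kN·m and M_2 = 70.9 kN·m (hogging).

M_1 = 69.11 kN·m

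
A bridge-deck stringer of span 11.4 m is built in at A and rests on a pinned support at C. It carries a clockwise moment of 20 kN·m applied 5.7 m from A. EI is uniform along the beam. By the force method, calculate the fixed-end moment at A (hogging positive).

M_A = -2.5 kN·m

Release the roller at C. Primary structure: cantilever fixed at A.
Deflection at C on the released cantilever, summing each load's contribution:
  clockwise couple 20 at a = 5.7: M₀a(2L − a)/(2EI) = 974.7/EI
Tip deflection under a unit load at C: L³/(3EI) = 493.8/EI.
Compatibility at C: δ_0 − R_C·δ_{CC} = 0, so R_C = 974.7/493.8 = 1.974 kN.
Moment equilibrium about A: M_A = Σ(load moments about A) − R_C·L = 20 − 1.974×11.4 = -2.5 kN·m.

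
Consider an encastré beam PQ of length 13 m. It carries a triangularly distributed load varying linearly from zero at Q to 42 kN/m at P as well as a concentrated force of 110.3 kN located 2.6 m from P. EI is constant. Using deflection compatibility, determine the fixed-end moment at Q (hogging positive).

Release both end moments; the primary structure is a simply-supported span PQ with redundants M_P and M_Q.
On the primary (simply-supported) span, the end slopes from the loading are:
  at P: triangular load, peak 42: w₀L³/(45EI) = 2051/EI
  at Q: triangular load, peak 42: 7w₀L³/(360EI) = 1794/EI
  at P: point load 110.3 at a = 2.6: Pab(L + b)/(6LEI) = 894.8/EI
  at Q: point load 110.3 at a = 2.6: Pab(L + a)/(6LEI) = 596.5/EI
  θ_P0 = 2945/EI,  θ_Q0 = 2391/EI
Flexibility coefficients: a unit moment at one end gives L/(3EI) there and L/(6EI) at the far end, so f₁₁ = f₂₂ = 4.333/EI and f₁₂ = f₂₁ = 2.167/EI.
Compatibility — zero rotation at each built-in end:
  4.333 M_P + 2.167 M_Q = 2945
  2.167 M_P + 4.333 M_Q = 2391
Solving the pair gives M_P = 538.4 kN·m and M_Q = 282.5 kN·m (hogging).

M_Q = 282.5 kN·m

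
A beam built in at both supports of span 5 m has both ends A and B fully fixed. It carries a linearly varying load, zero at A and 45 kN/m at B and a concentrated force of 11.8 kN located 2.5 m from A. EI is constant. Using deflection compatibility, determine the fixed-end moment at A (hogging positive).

Release both end moments; the primary structure is a simply-supported span AB with redundants M_A and M_B.
Simple-span end rotations at A and B under the given loads:
  at A: triangular load, peak 45: 7w₀L³/(360EI) = 109.4/EI
  at B: triangular load, peak 45: w₀L³/(45EI) = 125/EI
  at A: point load 11.8 at a = 2.5: Pab(L + b)/(6LEI) = 18.44/EI
  at B: point load 11.8 at a = 2.5: Pab(L + a)/(6LEI) = 18.44/EI
  θ_A0 = 127.8/EI,  θ_B0 = 143.4/EI
Flexibility coefficients: a unit moment at one end gives L/(3EI) there and L/(6EI) at the far end, so f₁₁ = f₂₂ = 1.667/EI and f₁₂ = f₂₁ = 0.8333/EI.
Compatibility — zero rotation at each built-in end:
  1.667 M_A + 0.8333 M_B = 127.8
  0.8333 M_A + 1.667 M_B = 143.4
Solving the pair gives M_A = 44.88 kN·m and M_B = 63.62 kN·m (hogging).

M_A = 44.88 kN·m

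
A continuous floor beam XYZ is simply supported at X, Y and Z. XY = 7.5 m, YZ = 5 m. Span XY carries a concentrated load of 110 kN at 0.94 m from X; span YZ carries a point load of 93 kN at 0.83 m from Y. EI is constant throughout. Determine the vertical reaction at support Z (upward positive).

Take M_Y as the redundant. Released structure: two simple spans XY and YZ with a hinge at Y.
Rotations at Y on the released spans (each span's end-slope, ×1/EI):
  span XY: point load 110 at a = 0.94: Pab(L + a)/(6LEI) = 127.2/EI
  span YZ: point load 93 at a = 0.83: Pab(L + b)/(6LEI) = 98.39/EI
  relative rotation θ_0 = (127.2 + 98.39)/EI = 225.6/EI
A unit hogging moment at Y produces rotation L₁/(3EI) + L₂/(3EI) = 4.167/EI.
Compatibility: M_Y·(L₁+L₂)/(3EI) = θ_0, giving M_Y = 54.15 kN·m (hogging).
Span YZ, ΣM about Z: R_Y^{YZ}·5 = 387.8 + 54.15, so R_Y^{YZ} = 88.39 kN and R_Z = 93 − 88.39 = 4.609 kN.

R_Z = 4.609 kN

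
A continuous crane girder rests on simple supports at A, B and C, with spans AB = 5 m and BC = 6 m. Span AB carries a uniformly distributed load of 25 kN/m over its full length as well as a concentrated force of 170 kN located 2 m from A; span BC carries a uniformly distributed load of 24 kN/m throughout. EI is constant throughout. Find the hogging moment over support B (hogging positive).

Insert a hinge at B; M_B is the redundant, and each span becomes simply supported.
End slopes at the hinge B, treating each span as simply supported:
  span AB: UDL 25: wL³/(24EI) = 130.2/EI
  span AB: point load 170 at a = 2: Pab(L + a)/(6LEI) = 238/EI
  span BC: UDL 24: wL³/(24EI) = 216/EI
  relative rotation θ_0 = (368.2 + 216)/EI = 584.2/EI
A unit hogging moment at B produces rotation L₁/(3EI) + L₂/(3EI) = 3.667/EI.
Slope continuity at B: θ_0 = M_B·3.667/EI, so M_B = 584.2/3.667 = 159.3 kN·m (hogging).

M_B = 159.3 kN·m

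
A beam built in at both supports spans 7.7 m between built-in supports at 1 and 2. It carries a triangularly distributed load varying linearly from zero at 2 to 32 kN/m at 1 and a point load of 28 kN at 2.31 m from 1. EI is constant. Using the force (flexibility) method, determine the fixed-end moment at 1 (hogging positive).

M_1 = 126.6 kN·m

Take the two fixed-end moments M_1, M_2 as redundants; the released structure is the simple span 12.
Simple-span end rotations at 1 and 2 under the given loads:
  at 1: triangular load, peak 32: w₀L³/(45EI) = 324.6/EI
  at 2: triangular load, peak 32: 7w₀L³/(360EI) = 284.1/EI
  at 1: point load 28 at a = 2.31: Pab(L + b)/(6LEI) = 98.78/EI
  at 2: point load 28 at a = 2.31: Pab(L + a)/(6LEI) = 75.54/EI
  θ_10 = 423.4/EI,  θ_20 = 359.6/EI
Flexibility coefficients: a unit moment at one end gives L/(3EI) there and L/(6EI) at the far end, so f₁₁ = f₂₂ = 2.567/EI and f₁₂ = f₂₁ = 1.283/EI.
Compatibility — zero rotation at each built-in end:
  2.567 M_1 + 1.283 M_2 = 423.4
  1.283 M_1 + 2.567 M_2 = 359.6
Solving the pair gives M_1 = 126.6 kN·m and M_2 = 76.83 kN·m (hogging).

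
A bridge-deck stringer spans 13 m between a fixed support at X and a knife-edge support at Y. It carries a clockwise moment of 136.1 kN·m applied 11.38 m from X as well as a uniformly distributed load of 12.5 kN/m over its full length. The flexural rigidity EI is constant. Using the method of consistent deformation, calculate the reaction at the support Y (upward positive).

Take the reaction at Y as the redundant and release it; the primary structure is a cantilever fixed at X.
Free-end deflection of the primary structure under the applied loading (downward +):
  clockwise couple 136.1 at a = 11.38: M₀a(2L − a)/(2EI) = 11322/EI
  UDL 12.5: wL⁴/(8EI) = 44627/EI
  δ_0 = 55948/EI
Tip deflection under a unit load at Y: L³/(3EI) = 732.3/EI.
The prop prevents deflection at Y: R_Y = δ_0/δ_{YY} = 55948/732.3 = 76.4 kN.

R_Y = 76.4 kN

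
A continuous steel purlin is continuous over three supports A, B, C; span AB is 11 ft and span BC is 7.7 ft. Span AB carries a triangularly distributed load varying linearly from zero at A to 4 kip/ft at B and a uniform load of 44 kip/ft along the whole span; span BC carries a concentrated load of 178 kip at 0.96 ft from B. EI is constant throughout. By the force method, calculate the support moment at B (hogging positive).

Release continuity at B by inserting a hinge; the redundant is the internal moment M_B. The primary structure is two simply-supported spans AB and BC.
Discontinuity in slope at B on the released structure — sum the simple-span end rotations:
  span AB: triangular load, peak 4: w₀L³/(45EI) = 118.3/EI
  span AB: UDL 44: wL³/(24EI) = 2440/EI
  span BC: point load 178 at a = 0.96: Pab(L + b)/(6LEI) = 360/EI
  relative rotation θ_0 = (2558 + 360)/EI = 2918/EI
A unit hogging moment at B produces rotation L₁/(3EI) + L₂/(3EI) = 6.233/EI.
Compatibility: M_B·(L₁+L₂)/(3EI) = θ_0, giving M_B = 468.2 kip·ft (hogging).

M_B = 468.2 kip·ft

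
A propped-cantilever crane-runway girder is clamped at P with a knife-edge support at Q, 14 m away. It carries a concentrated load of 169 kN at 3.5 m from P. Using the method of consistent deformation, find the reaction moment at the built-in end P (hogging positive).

Release the roller at Q. Primary structure: cantilever fixed at P.
Deflection at Q on the released cantilever, summing each load's contribution:
  point load 169 at a = 3.5: Pa²(3L − a)/(6EI) = 13284/EI
Tip deflection under a unit load at Q: L³/(3EI) = 914.7/EI.
Compatibility at Q: δ_0 − R_Q·δ_{QQ} = 0, so R_Q = 13284/914.7 = 14.52 kN.
Moment equilibrium about P: M_P = Σ(load moments about P) − R_Q·L = 591.5 − 14.52×14 = 388.2 kN·m.

M_P = 388.2 kN·m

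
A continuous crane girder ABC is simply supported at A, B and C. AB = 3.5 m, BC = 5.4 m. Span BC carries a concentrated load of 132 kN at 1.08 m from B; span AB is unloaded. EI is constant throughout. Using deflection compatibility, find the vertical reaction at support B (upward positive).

Insert a hinge at B; M_B is the redundant, and each span becomes simply supported.
Discontinuity in slope at B on the released structure — sum the simple-span end rotations:
  span BC: point load 132 at a = 1.08: Pab(L + b)/(6LEI) = 184.8/EI
  relative rotation θ_0 = (0 + 184.8)/EI = 184.8/EI
A unit hogging moment at B produces rotation L₁/(3EI) + L₂/(3EI) = 2.967/EI.
Compatibility: M_B·(L₁+L₂)/(3EI) = θ_0, giving M_B = 62.28 kN·m (hogging).
Span AB, ΣM about A with M_B applied at B: R_B^{AB}·3.5 = 0 + 62.28, so R_B^{AB} = 17.79 kN and R_A = 0 − 17.79 = -17.79 kN.
Span BC, ΣM about C: R_B^{BC}·5.4 = 570.2 + 62.28, so R_B^{BC} = 117.1 kN and R_C = 132 − 117.1 = 14.87 kN.
R_B = 17.79 + 117.1 = 134.9 kN.

R_B = 134.9 kN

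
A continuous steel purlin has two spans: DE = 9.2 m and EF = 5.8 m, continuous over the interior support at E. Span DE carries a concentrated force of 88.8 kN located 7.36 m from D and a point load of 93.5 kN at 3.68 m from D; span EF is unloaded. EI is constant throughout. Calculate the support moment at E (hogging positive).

Insert a hinge at E; M_E is the redundant, and each span becomes simply supported.
Discontinuity in slope at E on the released structure — sum the simple-span end rotations:
  span DE: point load 88.8 at a = 7.36: Pab(L + a)/(6LEI) = 360.8/EI
  span DE: point load 93.5 at a = 3.68: Pab(L + a)/(6LEI) = 443.2/EI
  relative rotation θ_0 = (803.9 + 0)/EI = 803.9/EI
A unit hogging moment at E produces rotation L₁/(3EI) + L₂/(3EI) = 5/EI.
Slope continuity at E: θ_0 = M_E·5/EI, so M_E = 803.9/5 = 160.8 kN·m (hogging).

M_E = 160.8 kN·m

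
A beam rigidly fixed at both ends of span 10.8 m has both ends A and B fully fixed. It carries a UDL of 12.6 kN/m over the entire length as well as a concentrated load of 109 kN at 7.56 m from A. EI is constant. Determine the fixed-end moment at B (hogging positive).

M_B = 295.5 kN·m

Release both end moments; the primary structure is a simply-supported span AB with redundants M_A and M_B.
On the primary (simply-supported) span, the end slopes from the loading are:
  at A: UDL 12.6: wL³/(24EI) = 661.3/EI
  at B: UDL 12.6: wL³/(24EI) = 661.3/EI
  at A: point load 109 at a = 7.56: Pab(L + b)/(6LEI) = 578.5/EI
  at B: point load 109 at a = 7.56: Pab(L + a)/(6LEI) = 756.5/EI
  θ_A0 = 1240/EI,  θ_B0 = 1418/EI
Flexibility coefficients: a unit moment at one end gives L/(3EI) there and L/(6EI) at the far end, so f₁₁ = f₂₂ = 3.6/EI and f₁₂ = f₂₁ = 1.8/EI.
Compatibility — zero rotation at each built-in end:
  3.6 M_A + 1.8 M_B = 1240
  1.8 M_A + 3.6 M_B = 1418
Solving the pair gives M_A = 196.6 kN·m and M_B = 295.5 kN·m (hogging).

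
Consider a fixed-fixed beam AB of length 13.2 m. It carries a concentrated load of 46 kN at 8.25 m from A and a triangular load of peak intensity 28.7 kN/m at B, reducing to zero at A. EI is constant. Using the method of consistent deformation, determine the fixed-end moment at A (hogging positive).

M_A = 220.1 kN·m

Release both end moments; the primary structure is a simply-supported span AB with redundants M_A and M_B.
Simple-span end rotations at A and B under the given loads:
  at A: point load 46 at a = 8.25: Pab(L + b)/(6LEI) = 430.5/EI
  at B: point load 46 at a = 8.25: Pab(L + a)/(6LEI) = 508.8/EI
  at A: triangular load, peak 28.7: 7w₀L³/(360EI) = 1284/EI
  at B: triangular load, peak 28.7: w₀L³/(45EI) = 1467/EI
  θ_A0 = 1714/EI,  θ_B0 = 1976/EI
Flexibility coefficients: a unit moment at one end gives L/(3EI) there and L/(6EI) at the far end, so f₁₁ = f₂₂ = 4.4/EI and f₁₂ = f₂₁ = 2.2/EI.
Compatibility — zero rotation at each built-in end:
  4.4 M_A + 2.2 M_B = 1714
  2.2 M_A + 4.4 M_B = 1976
Solving the pair gives M_A = 220.1 kN·m and M_B = 339 kN·m (hogging).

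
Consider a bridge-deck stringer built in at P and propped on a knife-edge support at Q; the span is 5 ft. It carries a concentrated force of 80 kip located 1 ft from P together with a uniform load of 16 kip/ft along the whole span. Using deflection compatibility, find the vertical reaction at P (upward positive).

Remove the prop at Q; the released (primary) structure is a cantilever built in at P.
Primary-structure tip deflection at Q by superposition:
  point load 80 at a = 1: Pa²(3L − a)/(6EI) = 186.7/EI
  UDL 16: wL⁴/(8EI) = 1250/EI
  δ_0 = 1437/EI
Flexibility coefficient — unit upward force at Q: δ_{QQ} = L³/(3EI) = 41.67/EI.
Compatibility at Q: δ_0 − R_Q·δ_{QQ} = 0, so R_Q = 1437/41.67 = 34.48 kip.
Vertical equilibrium: R_P = ΣP − R_Q = 160 − 34.48 = 125.5 kip.

R_P = 125.5 kip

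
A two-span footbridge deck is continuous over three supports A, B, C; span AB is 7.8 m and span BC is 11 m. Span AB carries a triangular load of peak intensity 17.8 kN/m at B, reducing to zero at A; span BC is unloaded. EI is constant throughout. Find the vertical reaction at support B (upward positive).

R_B = 52.84 kN

Insert a hinge at B; M_B is the redundant, and each span becomes simply supported.
Discontinuity in slope at B on the released structure — sum the simple-span end rotations:
  span AB: triangular load, peak 17.8: w₀L³/(45EI) = 187.7/EI
  relative rotation θ_0 = (187.7 + 0)/EI = 187.7/EI
A unit hogging moment at B produces rotation L₁/(3EI) + L₂/(3EI) = 6.267/EI.
Slope continuity at B: θ_0 = M_B·6.267/EI, so M_B = 187.7/6.267 = 29.95 kN·m (hogging).
Span AB, ΣM about A with M_B applied at B: R_B^{AB}·7.8 = 361 + 29.95, so R_B^{AB} = 50.12 kN and R_A = 69.42 − 50.12 = 19.3 kN.
Span BC, ΣM about C: R_B^{BC}·11 = 0 + 29.95, so R_B^{BC} = 2.723 kN and R_C = 0 − 2.723 = -2.723 kN.
R_B = 50.12 + 2.723 = 52.84 kN.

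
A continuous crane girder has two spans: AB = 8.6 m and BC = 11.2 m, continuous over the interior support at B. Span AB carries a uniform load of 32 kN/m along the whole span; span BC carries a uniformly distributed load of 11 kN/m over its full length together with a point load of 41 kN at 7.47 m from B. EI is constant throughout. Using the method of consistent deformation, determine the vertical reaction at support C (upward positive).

Release continuity at B by inserting a hinge; the redundant is the internal moment M_B. The primary structure is two simply-supported spans AB and BC.
End slopes at the hinge B, treating each span as simply supported:
  span AB: UDL 32: wL³/(24EI) = 848.1/EI
  span BC: UDL 11: wL³/(24EI) = 643.9/EI
  span BC: point load 41 at a = 7.47: Pab(L + b)/(6LEI) = 253.8/EI
  relative rotation θ_0 = (848.1 + 897.7)/EI = 1746/EI
A unit hogging moment at B produces rotation L₁/(3EI) + L₂/(3EI) = 6.6/EI.
Compatibility: M_B·(L₁+L₂)/(3EI) = θ_0, giving M_B = 264.5 kN·m (hogging).
Span BC, ΣM about C: R_B^{BC}·11.2 = 842.9 + 264.5, so R_B^{BC} = 98.87 kN and R_C = 164.2 − 98.87 = 65.33 kN.

R_C = 65.33 kN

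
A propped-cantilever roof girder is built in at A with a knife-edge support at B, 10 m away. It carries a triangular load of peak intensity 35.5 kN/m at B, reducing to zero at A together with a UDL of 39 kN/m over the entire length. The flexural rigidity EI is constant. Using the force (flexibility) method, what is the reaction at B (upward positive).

Choose R_B as the redundant. The primary structure is the cantilever fixed at A.
Free-end deflection of the primary structure under the applied loading (downward +):
  triangular load, peak 35.5 at the free end: 11w₀L⁴/(120EI) = 32542/EI
  UDL 39: wL⁴/(8EI) = 48750/EI
  δ_0 = 81292/EI
Tip deflection under a unit load at B: L³/(3EI) = 333.3/EI.
The prop prevents deflection at B: R_B = δ_0/δ_{BB} = 81292/333.3 = 243.9 kN.

R_B = 243.9 kN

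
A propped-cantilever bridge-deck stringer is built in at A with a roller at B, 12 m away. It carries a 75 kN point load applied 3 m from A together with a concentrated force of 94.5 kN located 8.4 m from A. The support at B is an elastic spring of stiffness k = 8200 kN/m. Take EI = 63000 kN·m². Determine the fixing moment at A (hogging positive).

Remove the prop at B; the released (primary) structure is a cantilever built in at A.
Free-end deflection of the primary structure under the applied loading (downward +):
  point load 75 at a = 3: Pa²(3L − a)/(6EI) = 3712/EI
  point load 94.5 at a = 8.4: Pa²(3L − a)/(6EI) = 30672/EI
  δ_0 = 34385/EI
Flexibility coefficient — unit upward force at B: δ_{BB} = L³/(3EI) = 576/EI.
With EI = 63000 kN·m²: δ_0 = 0.54579 m and δ_{BB} = 0.009143 m/kN.
Compatibility — the spring shortens by R_B/k under the reaction it provides: δ_0 − R_B·δ_{BB} = R_B/k. With 1/k = 0.000122 m/kN, R_B = δ_0 / (δ_{BB} + 1/k) = 0.54579 / (0.009143 + 0.000122) = 58.91 kN.
Moment equilibrium about A: M_A = Σ(load moments about A) − R_B·L = 1019 − 58.91×12 = 311.9 kN·m.

M_A = 311.9 kN·m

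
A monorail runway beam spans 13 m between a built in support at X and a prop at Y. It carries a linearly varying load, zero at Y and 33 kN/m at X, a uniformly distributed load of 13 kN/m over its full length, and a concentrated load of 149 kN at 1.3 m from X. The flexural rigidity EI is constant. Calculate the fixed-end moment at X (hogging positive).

Remove the prop at Y; the released (primary) structure is a cantilever built in at X.
Downward deflection at the released point Y due to the loads:
  triangular load, peak 33 at the fixed end: w₀L⁴/(30EI) = 31417/EI
  UDL 13: wL⁴/(8EI) = 46412/EI
  point load 149 at a = 1.3: Pa²(3L − a)/(6EI) = 1582/EI
  δ_0 = 79411/EI
Tip deflection under a unit load at Y: L³/(3EI) = 732.3/EI.
Compatibility at Y: δ_0 − R_Y·δ_{YY} = 0, so R_Y = 79411/732.3 = 108.4 kN.
Moment equilibrium about X: M_X = Σ(load moments about X) − R_Y·L = 2222 − 108.4×13 = 812 kN·m.

M_X = 812 kN·m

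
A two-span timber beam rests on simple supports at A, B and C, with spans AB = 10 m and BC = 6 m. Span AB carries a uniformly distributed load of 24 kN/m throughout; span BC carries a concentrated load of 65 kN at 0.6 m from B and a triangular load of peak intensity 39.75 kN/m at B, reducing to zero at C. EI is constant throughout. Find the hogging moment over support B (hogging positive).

Release continuity at B by inserting a hinge; the redundant is the internal moment M_B. The primary structure is two simply-supported spans AB and BC.
Rotations at B on the released spans (each span's end-slope, ×1/EI):
  span AB: UDL 24: wL³/(24EI) = 1000/EI
  span BC: point load 65 at a = 0.6: Pab(L + b)/(6LEI) = 66.69/EI
  span BC: triangular load, peak 39.75: w₀L³/(45EI) = 190.8/EI
  relative rotation θ_0 = (1000 + 257.5)/EI = 1257/EI
A unit hogging moment at B produces rotation L₁/(3EI) + L₂/(3EI) = 5.333/EI.
Slope continuity at B: θ_0 = M_B·5.333/EI, so M_B = 1257/5.333 = 235.8 kN·m (hogging).

M_B = 235.8 kN·m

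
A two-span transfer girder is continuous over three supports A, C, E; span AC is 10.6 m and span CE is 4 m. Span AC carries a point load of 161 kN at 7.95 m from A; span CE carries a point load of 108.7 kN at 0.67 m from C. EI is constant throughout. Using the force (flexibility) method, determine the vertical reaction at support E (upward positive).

R_E = -36.42 kN

Insert a hinge at C; M_C is the redundant, and each span becomes simply supported.
Rotations at C on the released spans (each span's end-slope, ×1/EI):
  span AC: point load 161 at a = 7.95: Pab(L + a)/(6LEI) = 989.3/EI
  span CE: point load 108.7 at a = 0.67: Pab(L + b)/(6LEI) = 74.07/EI
  relative rotation θ_0 = (989.3 + 74.07)/EI = 1063/EI
A unit hogging moment at C produces rotation L₁/(3EI) + L₂/(3EI) = 4.867/EI.
Compatibility: M_C·(L₁+L₂)/(3EI) = θ_0, giving M_C = 218.5 kN·m (hogging).
Span CE, ΣM about E: R_C^{CE}·4 = 362 + 218.5, so R_C^{CE} = 145.1 kN and R_E = 108.7 − 145.1 = -36.42 kN.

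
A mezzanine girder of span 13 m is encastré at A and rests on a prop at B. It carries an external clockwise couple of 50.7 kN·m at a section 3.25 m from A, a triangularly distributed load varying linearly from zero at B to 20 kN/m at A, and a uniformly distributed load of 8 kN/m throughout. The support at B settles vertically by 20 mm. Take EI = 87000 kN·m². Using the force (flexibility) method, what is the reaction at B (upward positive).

R_B = 65.18 kN

Release the roller at B. Primary structure: cantilever fixed at A.
Primary-structure tip deflection at B by superposition:
  clockwise couple 50.7 at a = 3.25: M₀a(2L − a)/(2EI) = 1874/EI
  triangular load, peak 20 at the fixed end: w₀L⁴/(30EI) = 19041/EI
  UDL 8: wL⁴/(8EI) = 28561/EI
  δ_0 = 49476/EI
Flexibility coefficient — unit upward force at B: δ_{BB} = L³/(3EI) = 732.3/EI.
With EI = 87000 kN·m²: δ_0 = 0.56869 m and δ_{BB} = 0.008418 m/kN.
Compatibility — the beam at B must follow the support down by 0.02 m: δ_0 − R_B·δ_{BB} = 0.02, so R_B = (0.56869 − 0.02)/0.008418 = 65.18 kN.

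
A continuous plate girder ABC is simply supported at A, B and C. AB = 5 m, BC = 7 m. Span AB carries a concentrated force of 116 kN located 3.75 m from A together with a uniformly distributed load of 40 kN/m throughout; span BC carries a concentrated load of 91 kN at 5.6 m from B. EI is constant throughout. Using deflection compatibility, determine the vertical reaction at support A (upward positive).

Release continuity at B by inserting a hinge; the redundant is the internal moment M_B. The primary structure is two simply-supported spans AB and BC.
End slopes at the hinge B, treating each span as simply supported:
  span AB: point load 116 at a = 3.75: Pab(L + a)/(6LEI) = 158.6/EI
  span AB: UDL 40: wL³/(24EI) = 208.3/EI
  span BC: point load 91 at a = 5.6: Pab(L + b)/(6LEI) = 142.7/EI
  relative rotation θ_0 = (366.9 + 142.7)/EI = 509.6/EI
A unit hogging moment at B produces rotation L₁/(3EI) + L₂/(3EI) = 4/EI.
Slope continuity at B: θ_0 = M_B·4/EI, so M_B = 509.6/4 = 127.4 kN·m (hogging).
Span AB, ΣM about A with M_B applied at B: R_B^{AB}·5 = 935 + 127.4, so R_B^{AB} = 212.5 kN and R_A = 316 − 212.5 = 103.5 kN.

R_A = 103.5 kN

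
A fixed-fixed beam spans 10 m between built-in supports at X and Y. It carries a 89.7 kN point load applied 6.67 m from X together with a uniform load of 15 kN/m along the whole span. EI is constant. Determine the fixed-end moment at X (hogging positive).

M_X = 191.3 kN·m

Release both end moments; the primary structure is a simply-supported span XY with redundants M_X and M_Y.
End rotations of the released simple span under the applied load (×1/EI):
  at X: point load 89.7 at a = 6.67: Pab(L + b)/(6LEI) = 442.6/EI
  at Y: point load 89.7 at a = 6.67: Pab(L + a)/(6LEI) = 553.5/EI
  at X: UDL 15: wL³/(24EI) = 625/EI
  at Y: UDL 15: wL³/(24EI) = 625/EI
  θ_X0 = 1068/EI,  θ_Y0 = 1179/EI
Flexibility coefficients: a unit moment at one end gives L/(3EI) there and L/(6EI) at the far end, so f₁₁ = f₂₂ = 3.333/EI and f₁₂ = f₂₁ = 1.667/EI.
Compatibility — zero rotation at each built-in end:
  3.333 M_X + 1.667 M_Y = 1068
  1.667 M_X + 3.333 M_Y = 1179
Solving the pair gives M_X = 191.3 kN·m and M_Y = 257.9 kN·m (hogging).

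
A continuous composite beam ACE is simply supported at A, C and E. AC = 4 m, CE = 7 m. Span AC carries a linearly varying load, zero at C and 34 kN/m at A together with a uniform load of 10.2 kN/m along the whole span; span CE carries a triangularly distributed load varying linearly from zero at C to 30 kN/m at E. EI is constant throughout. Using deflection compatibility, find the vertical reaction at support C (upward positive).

R_C = 107 kN

Insert a hinge at C; M_C is the redundant, and each span becomes simply supported.
End slopes at the hinge C, treating each span as simply supported:
  span AC: triangular load, peak 34: 7w₀L³/(360EI) = 42.31/EI
  span AC: UDL 10.2: wL³/(24EI) = 27.2/EI
  span CE: triangular load, peak 30: 7w₀L³/(360EI) = 200.1/EI
  relative rotation θ_0 = (69.51 + 200.1)/EI = 269.6/EI
A unit hogging moment at C produces rotation L₁/(3EI) + L₂/(3EI) = 3.667/EI.
Compatibility: M_C·(L₁+L₂)/(3EI) = θ_0, giving M_C = 73.53 kN·m (hogging).
Span AC, ΣM about A with M_C applied at C: R_C^{AC}·4 = 172.3 + 73.53, so R_C^{AC} = 61.45 kN and R_A = 108.8 − 61.45 = 47.35 kN.
Span CE, ΣM about E: R_C^{CE}·7 = 245 + 73.53, so R_C^{CE} = 45.5 kN and R_E = 105 − 45.5 = 59.5 kN.
R_C = 61.45 + 45.5 = 107 kN.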